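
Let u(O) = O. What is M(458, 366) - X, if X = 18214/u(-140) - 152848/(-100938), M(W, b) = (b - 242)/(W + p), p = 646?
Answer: 2987820299/23215740 ≈ 128.70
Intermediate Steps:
M(W, b) = (-242 + b)/(646 + W) (M(W, b) = (b - 242)/(W + 646) = (-242 + b)/(646 + W))
X = -64895929/504690 (X = 18214/(-140) - 152848/(-100938) = 18214*(-1/140) - 152848*(-1/100938) = -1301/10 + 76424/50469 = -64895929/504690 ≈ -128.59)
M(458, 366) - X = (-242 + 366)/(646 + 458) - 1*(-64895929/504690) = 124/1104 + 64895929/504690 = (1/1104)*124 + 64895929/504690 = 31/276 + 64895929/504690 = 2987820299/23215740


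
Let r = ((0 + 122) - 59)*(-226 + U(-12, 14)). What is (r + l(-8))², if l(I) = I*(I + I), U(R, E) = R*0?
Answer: 199092100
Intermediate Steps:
U(R, E) = 0
r = -14238 (r = ((0 + 122) - 59)*(-226 + 0) = (122 - 59)*(-226) = 63*(-226) = -14238)
l(I) = 2*I² (l(I) = I*(2*I) = 2*I²)
(r + l(-8))² = (-14238 + 2*(-8)²)² = (-14238 + 2*64)² = (-14238 + 128)² = (-14110)² = 199092100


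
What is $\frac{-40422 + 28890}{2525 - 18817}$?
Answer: $\frac{2883}{4073} \approx 0.70783$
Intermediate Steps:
$\frac{-40422 + 28890}{2525 - 18817} = - \frac{11532}{-16292} = \left(-11532\right) \left(- \frac{1}{16292}\right) = \frac{2883}{4073}$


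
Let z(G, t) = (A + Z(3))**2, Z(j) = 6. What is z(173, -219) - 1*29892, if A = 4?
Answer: -29792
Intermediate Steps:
z(G, t) = 100 (z(G, t) = (4 + 6)**2 = 10**2 = 100)
z(173, -219) - 1*29892 = 100 - 1*29892 = 100 - 29892 = -29792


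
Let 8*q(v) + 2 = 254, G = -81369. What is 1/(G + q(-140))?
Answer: -2/162675 ≈ -1.2294e-5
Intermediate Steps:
q(v) = 63/2 (q(v) = -¼ + (⅛)*254 = -¼ + 127/4 = 63/2)
1/(G + q(-140)) = 1/(-81369 + 63/2) = 1/(-162675/2) = -2/162675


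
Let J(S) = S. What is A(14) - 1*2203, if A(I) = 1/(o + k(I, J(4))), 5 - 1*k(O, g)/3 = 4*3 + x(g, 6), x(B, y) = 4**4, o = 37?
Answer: -1656657/752 ≈ -2203.0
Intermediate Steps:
x(B, y) = 256
k(O, g) = -789 (k(O, g) = 15 - 3*(4*3 + 256) = 15 - 3*(12 + 256) = 15 - 3*268 = 15 - 804 = -789)
A(I) = -1/752 (A(I) = 1/(37 - 789) = 1/(-752) = -1/752)
A(14) - 1*2203 = -1/752 - 1*2203 = -1/752 - 2203 = -1656657/752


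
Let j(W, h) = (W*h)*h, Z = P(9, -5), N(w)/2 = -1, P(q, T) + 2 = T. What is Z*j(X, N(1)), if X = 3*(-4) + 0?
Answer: 336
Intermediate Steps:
X = -12 (X = -12 + 0 = -12)
P(q, T) = -2 + T
N(w) = -2 (N(w) = 2*(-1) = -2)
Z = -7 (Z = -2 - 5 = -7)
j(W, h) = W*h²
Z*j(X, N(1)) = -(-84)*(-2)² = -(-84)*4 = -7*(-48) = 336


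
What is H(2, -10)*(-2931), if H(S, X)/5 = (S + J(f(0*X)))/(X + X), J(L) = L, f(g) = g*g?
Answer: 2931/2 ≈ 1465.5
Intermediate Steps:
f(g) = g²
H(S, X) = 5*S/(2*X) (H(S, X) = 5*((S + (0*X)²)/(X + X)) = 5*((S + 0²)/((2*X))) = 5*((S + 0)*(1/(2*X))) = 5*(S*(1/(2*X))) = 5*(S/(2*X)) = 5*S/(2*X))
H(2, -10)*(-2931) = ((5/2)*2/(-10))*(-2931) = ((5/2)*2*(-⅒))*(-2931) = -½*(-2931) = 2931/2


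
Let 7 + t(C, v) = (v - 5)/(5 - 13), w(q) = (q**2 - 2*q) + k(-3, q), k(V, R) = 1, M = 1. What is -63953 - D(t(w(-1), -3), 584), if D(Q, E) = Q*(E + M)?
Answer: -60443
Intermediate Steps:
w(q) = 1 + q**2 - 2*q (w(q) = (q**2 - 2*q) + 1 = 1 + q**2 - 2*q)
t(C, v) = -51/8 - v/8 (t(C, v) = -7 + (v - 5)/(5 - 13) = -7 + (-5 + v)/(-8) = -7 + (-5 + v)*(-1/8) = -7 + (5/8 - v/8) = -51/8 - v/8)
D(Q, E) = Q*(1 + E) (D(Q, E) = Q*(E + 1) = Q*(1 + E))
-63953 - D(t(w(-1), -3), 584) = -63953 - (-51/8 - 1/8*(-3))*(1 + 584) = -63953 - (-51/8 + 3/8)*585 = -63953 - (-6)*585 = -63953 - 1*(-3510) = -63953 + 3510 = -60443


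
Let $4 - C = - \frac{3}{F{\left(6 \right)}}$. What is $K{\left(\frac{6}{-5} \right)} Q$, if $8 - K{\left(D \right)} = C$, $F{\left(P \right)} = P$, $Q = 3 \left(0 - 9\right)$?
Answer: $- \frac{189}{2} \approx -94.5$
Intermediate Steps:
$Q = -27$ ($Q = 3 \left(-9\right) = -27$)
$C = \frac{9}{2}$ ($C = 4 - - \frac{3}{6} = 4 - \left(-3\right) \frac{1}{6} = 4 - - \frac{1}{2} = 4 + \frac{1}{2} = \frac{9}{2} \approx 4.5$)
$K{\left(D \right)} = \frac{7}{2}$ ($K{\left(D \right)} = 8 - \frac{9}{2} = \frac{7}{2}$)
$K{\left(\frac{6}{-5} \right)} Q = \frac{7}{2} \left(-27\right) = - \frac{189}{2}$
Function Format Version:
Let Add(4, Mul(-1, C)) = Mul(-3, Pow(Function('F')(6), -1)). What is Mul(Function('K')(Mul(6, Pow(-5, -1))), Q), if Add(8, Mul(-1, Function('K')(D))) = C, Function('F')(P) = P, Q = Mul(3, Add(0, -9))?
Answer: Rational(-189, 2) ≈ -94.500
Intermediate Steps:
Q = -27 (Q = Mul(3, -9) = -27)
C = Rational(9, 2) (C = Add(4, Mul(-1, Mul(-3, Pow(6, -1)))) = Add(4, Mul(-1, Mul(-3, Rational(1, 6)))) = Add(4, Mul(-1, Rational(-1, 2))) = Add(4, Rational(1, 2)) = Rational(9, 2) ≈ 4.5000)
Function('K')(D) = Rational(7, 2) (Function('K')(D) = Add(8, Mul(-1, Rational(9, 2))) = Add(8, Rational(-9, 2)) = Rational(7, 2))
Mul(Function('K')(Mul(6, Pow(-5, -1))), Q) = Mul(Rational(7, 2), -27) = Rational(-189, 2)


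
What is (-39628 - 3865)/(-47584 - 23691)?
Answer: 43493/71275 ≈ 0.61021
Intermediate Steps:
(-39628 - 3865)/(-47584 - 23691) = -43493/(-71275) = -43493*(-1/71275) = 43493/71275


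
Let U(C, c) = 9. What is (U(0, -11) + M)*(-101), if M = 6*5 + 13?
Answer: -5252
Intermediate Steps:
M = 43 (M = 30 + 13 = 43)
(U(0, -11) + M)*(-101) = (9 + 43)*(-101) = 52*(-101) = -5252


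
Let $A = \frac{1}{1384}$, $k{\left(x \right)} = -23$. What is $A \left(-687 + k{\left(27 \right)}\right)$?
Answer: $- \frac{355}{692} \approx -0.51301$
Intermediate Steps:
$A = \frac{1}{1384} \approx 0.00072254$
$A \left(-687 + k{\left(27 \right)}\right) = \frac{-687 - 23}{1384} = \frac{1}{1384} \left(-710\right) = - \frac{355}{692}$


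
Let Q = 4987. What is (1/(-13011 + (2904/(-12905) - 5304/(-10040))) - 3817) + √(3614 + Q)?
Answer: -160862366459857/42143663406 + √8601 ≈ -3724.3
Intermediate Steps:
(1/(-13011 + (2904/(-12905) - 5304/(-10040))) - 3817) + √(3614 + Q) = (1/(-13011 + (2904/(-12905) - 5304/(-10040))) - 3817) + √(3614 + 4987) = (1/(-13011 + (2904*(-1/12905) - 5304*(-1/10040))) - 3817) + √8601 = (1/(-13011 + (-2904/12905 + 663/1255)) - 3817) + √8601 = (1/(-13011 + 982299/3239155) - 3817) + √8601 = (1/(-42143663406/3239155) - 3817) + √8601 = (-3239155/42143663406 - 3817) + √8601 = -160862366459857/42143663406 + √8601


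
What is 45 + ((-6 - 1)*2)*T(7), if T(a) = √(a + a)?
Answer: 45 - 14*√14 ≈ -7.3832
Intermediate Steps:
T(a) = √2*√a (T(a) = √(2*a) = √2*√a)
45 + ((-6 - 1)*2)*T(7) = 45 + ((-6 - 1)*2)*(√2*√7) = 45 + (-7*2)*√14 = 45 - 14*√14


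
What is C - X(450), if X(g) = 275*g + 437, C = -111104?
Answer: -235291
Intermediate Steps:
X(g) = 437 + 275*g
C - X(450) = -111104 - (437 + 275*450) = -111104 - (437 + 123750) = -111104 - 1*124187 = -111104 - 124187 = -235291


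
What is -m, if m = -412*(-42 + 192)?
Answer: 61800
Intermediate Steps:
m = -61800 (m = -412*150 = -61800)
-m = -1*(-61800) = 61800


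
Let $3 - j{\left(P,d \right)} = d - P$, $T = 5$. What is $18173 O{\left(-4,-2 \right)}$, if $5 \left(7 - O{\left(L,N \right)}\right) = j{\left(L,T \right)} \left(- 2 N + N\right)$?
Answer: $\frac{854131}{5} \approx 1.7083 \cdot 10^{5}$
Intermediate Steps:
$j{\left(P,d \right)} = 3 + P - d$ ($j{\left(P,d \right)} = 3 - \left(d - P\right) = 3 + \left(P - d\right) = 3 + P - d$)
$O{\left(L,N \right)} = 7 + \frac{N \left(-2 + L\right)}{5}$ ($O{\left(L,N \right)} = 7 - \frac{\left(3 + L - 5\right) \left(- 2 N + N\right)}{5} = 7 - \frac{\left(3 + L - 5\right) \left(- N\right)}{5} = 7 - \frac{\left(-2 + L\right) \left(- N\right)}{5} = 7 - \frac{\left(-1\right) N \left(-2 + L\right)}{5} = 7 + \frac{N \left(-2 + L\right)}{5}$)
$18173 O{\left(-4,-2 \right)} = 18173 \left(7 + \frac{1}{5} \left(-2\right) \left(-2 - 4\right)\right) = 18173 \left(7 + \frac{1}{5} \left(-2\right) \left(-6\right)\right) = 18173 \left(7 + \frac{12}{5}\right) = 18173 \cdot \frac{47}{5} = \frac{854131}{5}$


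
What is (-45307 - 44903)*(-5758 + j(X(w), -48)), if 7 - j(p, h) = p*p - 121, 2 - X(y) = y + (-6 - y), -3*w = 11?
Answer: 513655740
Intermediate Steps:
w = -11/3 (w = -⅓*11 = -11/3 ≈ -3.6667)
X(y) = 8 (X(y) = 2 - (y + (-6 - y)) = 2 - 1*(-6) = 2 + 6 = 8)
j(p, h) = 128 - p² (j(p, h) = 7 - (p*p - 121) = 7 - (p² - 121) = 7 - (-121 + p²) = 7 + (121 - p²) = 128 - p²)
(-45307 - 44903)*(-5758 + j(X(w), -48)) = (-45307 - 44903)*(-5758 + (128 - 1*8²)) = -90210*(-5758 + (128 - 1*64)) = -90210*(-5758 + (128 - 64)) = -90210*(-5758 + 64) = -90210*(-5694) = 513655740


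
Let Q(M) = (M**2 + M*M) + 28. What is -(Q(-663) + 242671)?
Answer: -1121837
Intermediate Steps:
Q(M) = 28 + 2*M**2 (Q(M) = (M**2 + M**2) + 28 = 2*M**2 + 28 = 28 + 2*M**2)
-(Q(-663) + 242671) = -((28 + 2*(-663)**2) + 242671) = -((28 + 2*439569) + 242671) = -((28 + 879138) + 242671) = -(879166 + 242671) = -1*1121837 = -1121837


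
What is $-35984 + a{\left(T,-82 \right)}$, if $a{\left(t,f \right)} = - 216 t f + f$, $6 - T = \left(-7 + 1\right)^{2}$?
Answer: $-567426$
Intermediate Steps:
$T = -30$ ($T = 6 - \left(-7 + 1\right)^{2} = 6 - \left(-6\right)^{2} = 6 - 36 = -30$)
$a{\left(t,f \right)} = f - 216 f t$ ($a{\left(t,f \right)} = - 216 f t + f = f - 216 f t$)
$-35984 + a{\left(T,-82 \right)} = -35984 - 82 \left(1 - -6480\right) = -35984 - 82 \left(1 + 6480\right) = -35984 - 531442 = -567426$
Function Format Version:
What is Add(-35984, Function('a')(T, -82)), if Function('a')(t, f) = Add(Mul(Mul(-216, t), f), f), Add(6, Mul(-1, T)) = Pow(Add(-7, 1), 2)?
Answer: -567426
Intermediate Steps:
T = -30 (T = Add(6, Mul(-1, Pow(Add(-7, 1), 2))) = Add(6, Mul(-1, Pow(-6, 2))) = Add(6, Mul(-1, 36)) = Add(6, -36) = -30)
Function('a')(t, f) = Add(f, Mul(-216, f, t)) (Function('a')(t, f) = Add(Mul(-216, f, t), f) = Add(f, Mul(-216, f, t)))
Add(-35984, Function('a')(T, -82)) = Add(-35984, Mul(-82, Add(1, Mul(-216, -30)))) = Add(-35984, Mul(-82, Add(1, 6480))) = Add(-35984, Mul(-82, 6481)) = Add(-35984, -531442) = -567426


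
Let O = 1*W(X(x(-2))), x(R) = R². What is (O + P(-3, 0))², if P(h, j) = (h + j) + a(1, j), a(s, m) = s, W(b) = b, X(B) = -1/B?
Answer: 81/16 ≈ 5.0625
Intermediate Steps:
P(h, j) = 1 + h + j (P(h, j) = (h + j) + 1 = 1 + h + j)
O = -¼ (O = 1*(-1/((-2)²)) = 1*(-1/4) = 1*(-1*¼) = 1*(-¼) = -¼ ≈ -0.25000)
(O + P(-3, 0))² = (-¼ + (1 - 3 + 0))² = (-¼ - 2)² = (-9/4)² = 81/16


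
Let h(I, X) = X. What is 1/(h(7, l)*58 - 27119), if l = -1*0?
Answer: -1/27119 ≈ -3.6874e-5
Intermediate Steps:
l = 0
1/(h(7, l)*58 - 27119) = 1/(0*58 - 27119) = 1/(0 - 27119) = 1/(-27119) = -1/27119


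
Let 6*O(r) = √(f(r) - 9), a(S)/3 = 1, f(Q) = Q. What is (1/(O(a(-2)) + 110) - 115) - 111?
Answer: 2*(-113*√6 + 74577*I)/(√6 - 660*I) ≈ -225.99 - 3.3739e-5*I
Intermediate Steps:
a(S) = 3 (a(S) = 3*1 = 3)
O(r) = √(-9 + r)/6 (O(r) = √(r - 9)/6 = √(-9 + r)/6)
(1/(O(a(-2)) + 110) - 115) - 111 = (1/(√(-9 + 3)/6 + 110) - 115) - 111 = (1/(√(-6)/6 + 110) - 115) - 111 = (1/((I*√6)/6 + 110) - 115) - 111 = (1/(I*√6/6 + 110) - 115) - 111 = (1/(110 + I*√6/6) - 115) - 111 = (-115 + 1/(110 + I*√6/6)) - 111 = -226 + 1/(110 + I*√6/6)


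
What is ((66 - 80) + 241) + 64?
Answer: 291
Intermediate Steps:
((66 - 80) + 241) + 64 = (-14 + 241) + 64 = 227 + 64 = 291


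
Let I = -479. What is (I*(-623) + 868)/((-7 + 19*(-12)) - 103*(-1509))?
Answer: 299285/155192 ≈ 1.9285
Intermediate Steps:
(I*(-623) + 868)/((-7 + 19*(-12)) - 103*(-1509)) = (-479*(-623) + 868)/((-7 + 19*(-12)) - 103*(-1509)) = (298417 + 868)/((-7 - 228) + 155427) = 299285/(-235 + 155427) = 299285/155192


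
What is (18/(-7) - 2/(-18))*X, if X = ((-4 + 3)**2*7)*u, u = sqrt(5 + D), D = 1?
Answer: -155*sqrt(6)/9 ≈ -42.186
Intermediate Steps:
u = sqrt(6) (u = sqrt(5 + 1) = sqrt(6) ≈ 2.4495)
X = 7*sqrt(6) (X = ((-4 + 3)**2*7)*sqrt(6) = ((-1)**2*7)*sqrt(6) = (1*7)*sqrt(6) = 7*sqrt(6) ≈ 17.146)
(18/(-7) - 2/(-18))*X = (18/(-7) - 2/(-18))*(7*sqrt(6)) = (18*(-1/7) - 2*(-1/18))*(7*sqrt(6)) = (-18/7 + 1/9)*(7*sqrt(6)) = -155*sqrt(6)/9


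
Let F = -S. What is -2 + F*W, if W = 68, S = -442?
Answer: 30054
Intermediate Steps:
F = 442 (F = -1*(-442) = 442)
-2 + F*W = -2 + 442*68 = -2 + 30056 = 30054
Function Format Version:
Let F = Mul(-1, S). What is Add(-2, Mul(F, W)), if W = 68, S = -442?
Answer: 30054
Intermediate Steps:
F = 442 (F = Mul(-1, -442) = 442)
Add(-2, Mul(F, W)) = Add(-2, Mul(442, 68)) = Add(-2, 30056) = 30054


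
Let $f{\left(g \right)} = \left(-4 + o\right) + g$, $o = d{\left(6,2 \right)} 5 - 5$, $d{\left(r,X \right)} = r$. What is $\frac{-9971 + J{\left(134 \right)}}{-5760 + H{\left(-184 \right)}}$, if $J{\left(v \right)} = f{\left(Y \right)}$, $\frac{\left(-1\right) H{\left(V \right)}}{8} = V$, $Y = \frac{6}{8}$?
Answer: $\frac{39797}{17152} \approx 2.3203$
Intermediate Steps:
$Y = \frac{3}{4}$ ($Y = 6 \cdot \frac{1}{8} = \frac{3}{4} \approx 0.75$)
$o = 25$ ($o = 6 \cdot 5 - 5 = 30 - 5 = 25$)
$H{\left(V \right)} = - 8 V$
$f{\left(g \right)} = 21 + g$ ($f{\left(g \right)} = \left(-4 + 25\right) + g = 21 + g$)
$J{\left(v \right)} = \frac{87}{4}$ ($J{\left(v \right)} = 21 + \frac{3}{4} = \frac{87}{4}$)
$\frac{-9971 + J{\left(134 \right)}}{-5760 + H{\left(-184 \right)}} = \frac{-9971 + \frac{87}{4}}{-5760 - -1472} = - \frac{39797}{4 \left(-5760 + 1472\right)} = - \frac{39797}{4 \left(-4288\right)} = \left(- \frac{39797}{4}\right) \left(- \frac{1}{4288}\right) = \frac{39797}{17152}$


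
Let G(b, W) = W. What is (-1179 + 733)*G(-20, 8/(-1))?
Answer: 3568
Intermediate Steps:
(-1179 + 733)*G(-20, 8/(-1)) = (-1179 + 733)*(8/(-1)) = -3568*(-1) = -446*(-8) = 3568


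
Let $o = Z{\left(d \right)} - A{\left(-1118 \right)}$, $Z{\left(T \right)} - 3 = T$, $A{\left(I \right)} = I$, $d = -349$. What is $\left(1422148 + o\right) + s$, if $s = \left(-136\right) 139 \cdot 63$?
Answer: $231968$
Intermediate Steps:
$Z{\left(T \right)} = 3 + T$
$s = -1190952$ ($s = \left(-18904\right) 63 = -1190952$)
$o = 772$ ($o = \left(3 - 349\right) - -1118 = -346 + 1118 = 772$)
$\left(1422148 + o\right) + s = \left(1422148 + 772\right) - 1190952 = 1422920 - 1190952 = 231968$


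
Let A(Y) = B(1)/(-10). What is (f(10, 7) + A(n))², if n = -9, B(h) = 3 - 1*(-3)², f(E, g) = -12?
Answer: 3249/25 ≈ 129.96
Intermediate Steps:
B(h) = -6 (B(h) = 3 - 1*9 = 3 - 9 = -6)
A(Y) = ⅗ (A(Y) = -6/(-10) = -6*(-⅒) = ⅗)
(f(10, 7) + A(n))² = (-12 + ⅗)² = (-57/5)² = 3249/25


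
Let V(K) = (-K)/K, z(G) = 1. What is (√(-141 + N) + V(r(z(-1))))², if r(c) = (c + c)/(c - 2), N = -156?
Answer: (1 - 3*I*√33)² ≈ -296.0 - 34.467*I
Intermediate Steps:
r(c) = 2*c/(-2 + c) (r(c) = (2*c)/(-2 + c) = 2*c/(-2 + c))
V(K) = -1
(√(-141 + N) + V(r(z(-1))))² = (√(-141 - 156) - 1)² = (√(-297) - 1)² = (3*I*√33 - 1)² = (-1 + 3*I*√33)²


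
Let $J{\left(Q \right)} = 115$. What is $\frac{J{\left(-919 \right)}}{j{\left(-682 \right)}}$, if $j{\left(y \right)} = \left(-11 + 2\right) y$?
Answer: $\frac{115}{6138} \approx 0.018736$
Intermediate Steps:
$j{\left(y \right)} = - 9 y$
$\frac{J{\left(-919 \right)}}{j{\left(-682 \right)}} = \frac{115}{\left(-9\right) \left(-682\right)} = \frac{115}{6138}$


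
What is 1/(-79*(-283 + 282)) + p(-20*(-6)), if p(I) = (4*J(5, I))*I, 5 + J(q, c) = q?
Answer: 1/79 ≈ 0.012658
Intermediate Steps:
J(q, c) = -5 + q
p(I) = 0 (p(I) = (4*(-5 + 5))*I = (4*0)*I = 0*I = 0)
1/(-79*(-283 + 282)) + p(-20*(-6)) = 1/(-79*(-283 + 282)) + 0 = 1/(-79*(-1)) + 0 = 1/79 + 0 = 1/79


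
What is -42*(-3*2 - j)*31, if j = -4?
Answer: 2604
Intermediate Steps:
-42*(-3*2 - j)*31 = -42*(-3*2 - 1*(-4))*31 = -42*(-6 + 4)*31 = -42*(-2)*31 = 84*31 = 2604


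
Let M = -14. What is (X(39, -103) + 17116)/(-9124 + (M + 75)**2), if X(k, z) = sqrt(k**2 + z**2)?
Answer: -17116/5403 - sqrt(12130)/5403 ≈ -3.1883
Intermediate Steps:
(X(39, -103) + 17116)/(-9124 + (M + 75)**2) = (sqrt(39**2 + (-103)**2) + 17116)/(-9124 + (-14 + 75)**2) = (sqrt(1521 + 10609) + 17116)/(-9124 + 61**2) = (sqrt(12130) + 17116)/(-9124 + 3721) = (17116 + sqrt(12130))/(-5403) = (17116 + sqrt(12130))*(-1/5403) = -17116/5403 - sqrt(12130)/5403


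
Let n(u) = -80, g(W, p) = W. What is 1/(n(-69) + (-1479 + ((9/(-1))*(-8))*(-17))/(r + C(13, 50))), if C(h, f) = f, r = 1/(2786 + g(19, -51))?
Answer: -140251/18801995 ≈ -0.0074594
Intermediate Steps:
r = 1/2805 (r = 1/(2786 + 19) = 1/2805 ≈ 0.00035651)
1/(n(-69) + (-1479 + ((9/(-1))*(-8))*(-17))/(r + C(13, 50))) = 1/(-80 + (-1479 + ((9/(-1))*(-8))*(-17))/(1/2805 + 50)) = 1/(-80 + (-1479 + ((9*(-1))*(-8))*(-17))/(140251/2805)) = 1/(-80 + (-1479 - 9*(-8)*(-17))*(2805/140251)) = 1/(-80 + (-1479 + 72*(-17))*(2805/140251)) = 1/(-80 + (-1479 - 1224)*(2805/140251)) = 1/(-80 - 2703*2805/140251) = 1/(-80 - 7581915/140251) = 1/(-18801995/140251) = -140251/18801995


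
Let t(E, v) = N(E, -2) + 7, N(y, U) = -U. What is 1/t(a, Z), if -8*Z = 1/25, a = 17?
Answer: ⅑ ≈ 0.11111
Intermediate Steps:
Z = -1/200 (Z = -⅛/25 = -⅛*1/25 = -1/200 ≈ -0.0050000)
t(E, v) = 9 (t(E, v) = -1*(-2) + 7 = 2 + 7 = 9)
1/t(a, Z) = 1/9 = ⅑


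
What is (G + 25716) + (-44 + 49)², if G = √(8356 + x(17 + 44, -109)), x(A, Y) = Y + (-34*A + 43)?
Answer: 25741 + 2*√1554 ≈ 25820.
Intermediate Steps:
x(A, Y) = 43 + Y - 34*A (x(A, Y) = Y + (43 - 34*A) = 43 + Y - 34*A)
G = 2*√1554 (G = √(8356 + (43 - 109 - 34*(17 + 44))) = √(8356 + (43 - 109 - 34*61)) = √(8356 + (43 - 109 - 2074)) = √(8356 - 2140) = √6216 = 2*√1554 ≈ 78.842)
(G + 25716) + (-44 + 49)² = (2*√1554 + 25716) + (-44 + 49)² = (25716 + 2*√1554) + 5² = (25716 + 2*√1554) + 25 = 25741 + 2*√1554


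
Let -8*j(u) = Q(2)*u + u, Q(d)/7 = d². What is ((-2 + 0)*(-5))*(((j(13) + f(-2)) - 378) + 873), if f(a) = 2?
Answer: 17995/4 ≈ 4498.8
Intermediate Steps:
Q(d) = 7*d²
j(u) = -29*u/8 (j(u) = -((7*2²)*u + u)/8 = -((7*4)*u + u)/8 = -(28*u + u)/8 = -29*u/8)
((-2 + 0)*(-5))*(((j(13) + f(-2)) - 378) + 873) = ((-2 + 0)*(-5))*(((-29/8*13 + 2) - 378) + 873) = (-2*(-5))*(((-377/8 + 2) - 378) + 873) = 10*((-361/8 - 378) + 873) = 10*(-3385/8 + 873) = 10*(3599/8) = 17995/4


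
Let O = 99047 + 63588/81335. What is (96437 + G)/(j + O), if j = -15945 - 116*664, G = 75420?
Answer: 13977989095/494417718 ≈ 28.272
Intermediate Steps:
j = -92969 (j = -15945 - 77024 = -92969)
O = 8056051333/81335 (O = 99047 + 63588*(1/81335) = 99047 + 63588/81335 = 8056051333/81335 ≈ 99048.)
(96437 + G)/(j + O) = (96437 + 75420)/(-92969 + 8056051333/81335) = 171857/(494417718/81335) = 171857*(81335/494417718) = 13977989095/494417718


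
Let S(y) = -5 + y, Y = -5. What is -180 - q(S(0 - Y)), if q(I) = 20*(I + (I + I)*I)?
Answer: -180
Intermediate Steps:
q(I) = 20*I + 40*I² (q(I) = 20*(I + (2*I)*I) = 20*(I + 2*I²) = 20*I + 40*I²)
-180 - q(S(0 - Y)) = -180 - 20*(-5 + (0 - 1*(-5)))*(1 + 2*(-5 + (0 - 1*(-5)))) = -180 - 20*(-5 + (0 + 5))*(1 + 2*(-5 + (0 + 5))) = -180 - 20*(-5 + 5)*(1 + 2*(-5 + 5)) = -180 - 20*0*(1 + 2*0) = -180 - 20*0*(1 + 0) = -180 - 20*0 = -180 - 1*0 = -180 + 0 = -180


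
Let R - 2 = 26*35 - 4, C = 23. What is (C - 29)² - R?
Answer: -872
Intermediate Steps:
R = 908 (R = 2 + (26*35 - 4) = 2 + (910 - 4) = 2 + 906 = 908)
(C - 29)² - R = (23 - 29)² - 1*908 = (-6)² - 908 = 36 - 908 = -872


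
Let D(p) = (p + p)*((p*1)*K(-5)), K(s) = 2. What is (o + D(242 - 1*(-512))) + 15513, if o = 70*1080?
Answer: 2365177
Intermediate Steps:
o = 75600
D(p) = 4*p**2 (D(p) = (p + p)*((p*1)*2) = (2*p)*(p*2) = (2*p)*(2*p) = 4*p**2)
(o + D(242 - 1*(-512))) + 15513 = (75600 + 4*(242 - 1*(-512))**2) + 15513 = (75600 + 4*(242 + 512)**2) + 15513 = (75600 + 4*754**2) + 15513 = (75600 + 4*568516) + 15513 = (75600 + 2274064) + 15513 = 2349664 + 15513 = 2365177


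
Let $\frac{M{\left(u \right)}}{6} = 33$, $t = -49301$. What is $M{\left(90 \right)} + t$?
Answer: $-49103$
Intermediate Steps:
$M{\left(u \right)} = 198$ ($M{\left(u \right)} = 6 \cdot 33 = 198$)
$M{\left(90 \right)} + t = 198 - 49301 = -49103$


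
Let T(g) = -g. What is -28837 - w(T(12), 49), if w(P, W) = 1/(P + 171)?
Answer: -4585084/159 ≈ -28837.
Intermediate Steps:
w(P, W) = 1/(171 + P)
-28837 - w(T(12), 49) = -28837 - 1/(171 - 1*12) = -28837 - 1/(171 - 12) = -28837 - 1/159 = -4585084/159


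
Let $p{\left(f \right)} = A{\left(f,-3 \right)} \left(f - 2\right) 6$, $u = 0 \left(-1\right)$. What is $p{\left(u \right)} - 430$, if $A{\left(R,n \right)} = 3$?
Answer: $-466$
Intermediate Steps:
$u = 0$
$p{\left(f \right)} = -36 + 18 f$ ($p{\left(f \right)} = 3 \left(f - 2\right) 6 = 3 \left(-2 + f\right) 6 = \left(-6 + 3 f\right) 6 = -36 + 18 f$)
$p{\left(u \right)} - 430 = \left(-36 + 18 \cdot 0\right) - 430 = \left(-36 + 0\right) - 430 = -36 - 430 = -466$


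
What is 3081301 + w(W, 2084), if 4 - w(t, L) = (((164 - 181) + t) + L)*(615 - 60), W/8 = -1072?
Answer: 6693800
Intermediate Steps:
W = -8576 (W = 8*(-1072) = -8576)
w(t, L) = 9439 - 555*L - 555*t (w(t, L) = 4 - (((164 - 181) + t) + L)*(615 - 60) = 4 - ((-17 + t) + L)*555 = 4 - (-17 + L + t)*555 = 4 - (-9435 + 555*L + 555*t) = 4 + (9435 - 555*L - 555*t) = 9439 - 555*L - 555*t)
3081301 + w(W, 2084) = 3081301 + (9439 - 555*2084 - 555*(-8576)) = 3081301 + (9439 - 1156620 + 4759680) = 3081301 + 3612499 = 6693800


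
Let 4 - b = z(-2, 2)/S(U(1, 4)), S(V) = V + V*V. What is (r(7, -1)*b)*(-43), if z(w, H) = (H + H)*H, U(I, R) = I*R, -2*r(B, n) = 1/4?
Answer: 387/20 ≈ 19.350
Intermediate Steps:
r(B, n) = -1/8 (r(B, n) = -1/2/4 = -1/2*1/4 = -1/8)
z(w, H) = 2*H**2 (z(w, H) = (2*H)*H = 2*H**2)
S(V) = V + V**2
b = 18/5 (b = 4 - 2*2**2/((1*4)*(1 + 1*4)) = 4 - 2*4/(4*(1 + 4)) = 4 - 8/(4*5) = 4 - 8/20 = 4 - 1*2/5 = 4 - 2/5 = 18/5 ≈ 3.6000)
(r(7, -1)*b)*(-43) = -1/8*18/5*(-43) = -9/20*(-43) = 387/20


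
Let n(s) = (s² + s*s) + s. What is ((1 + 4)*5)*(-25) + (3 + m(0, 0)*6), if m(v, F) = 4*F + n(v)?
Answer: -622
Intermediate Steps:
n(s) = s + 2*s² (n(s) = (s² + s²) + s = 2*s² + s = s + 2*s²)
m(v, F) = 4*F + v*(1 + 2*v)
((1 + 4)*5)*(-25) + (3 + m(0, 0)*6) = ((1 + 4)*5)*(-25) + (3 + (4*0 + 0*(1 + 2*0))*6) = (5*5)*(-25) + (3 + (0 + 0*(1 + 0))*6) = 25*(-25) + (3 + (0 + 0*1)*6) = -625 + (3 + (0 + 0)*6) = -625 + (3 + 0*6) = -625 + (3 + 0) = -625 + 3 = -622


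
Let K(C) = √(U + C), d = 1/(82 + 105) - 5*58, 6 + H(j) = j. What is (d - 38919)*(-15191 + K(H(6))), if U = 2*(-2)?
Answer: 10125605242/17 - 14664164*I/187 ≈ 5.9562e+8 - 78418.0*I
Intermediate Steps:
U = -4
H(j) = -6 + j
d = -54229/187 (d = 1/187 - 290 = -54229/187 ≈ -289.99)
K(C) = √(-4 + C)
(d - 38919)*(-15191 + K(H(6))) = (-54229/187 - 38919)*(-15191 + √(-4 + (-6 + 6))) = -7332082*(-15191 + √(-4 + 0))/187 = -7332082*(-15191 + √(-4))/187 = -7332082*(-15191 + 2*I)/187 = 10125605242/17 - 14664164*I/187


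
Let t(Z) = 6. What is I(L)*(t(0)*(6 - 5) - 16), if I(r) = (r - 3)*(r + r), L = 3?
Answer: 0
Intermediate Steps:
I(r) = 2*r*(-3 + r) (I(r) = (-3 + r)*(2*r) = 2*r*(-3 + r))
I(L)*(t(0)*(6 - 5) - 16) = (2*3*(-3 + 3))*(6*(6 - 5) - 16) = (2*3*0)*(6*1 - 16) = 0*(6 - 16) = 0*(-10) = 0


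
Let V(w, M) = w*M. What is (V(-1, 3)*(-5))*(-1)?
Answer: -15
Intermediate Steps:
V(w, M) = M*w
(V(-1, 3)*(-5))*(-1) = ((3*(-1))*(-5))*(-1) = -3*(-5)*(-1) = 15*(-1) = -15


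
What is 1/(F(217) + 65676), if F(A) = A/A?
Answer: 1/65677 ≈ 1.5226e-5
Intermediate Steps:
F(A) = 1
1/(F(217) + 65676) = 1/(1 + 65676) = 1/65677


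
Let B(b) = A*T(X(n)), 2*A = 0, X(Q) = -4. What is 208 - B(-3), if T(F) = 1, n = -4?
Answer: 208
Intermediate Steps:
A = 0 (A = (½)*0 = 0)
B(b) = 0 (B(b) = 0*1 = 0)
208 - B(-3) = 208 - 1*0 = 208 + 0 = 208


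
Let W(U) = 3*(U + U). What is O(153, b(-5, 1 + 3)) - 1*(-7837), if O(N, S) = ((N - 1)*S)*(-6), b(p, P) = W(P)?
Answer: -14051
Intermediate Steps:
W(U) = 6*U (W(U) = 3*(2*U) = 6*U)
b(p, P) = 6*P
O(N, S) = -6*S*(-1 + N) (O(N, S) = ((-1 + N)*S)*(-6) = (S*(-1 + N))*(-6) = -6*S*(-1 + N))
O(153, b(-5, 1 + 3)) - 1*(-7837) = 6*(6*(1 + 3))*(1 - 1*153) - 1*(-7837) = 6*(6*4)*(1 - 153) + 7837 = 6*24*(-152) + 7837 = -21888 + 7837 = -14051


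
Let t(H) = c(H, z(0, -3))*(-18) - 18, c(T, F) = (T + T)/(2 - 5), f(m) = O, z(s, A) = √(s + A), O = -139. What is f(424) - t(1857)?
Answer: -22405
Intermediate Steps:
z(s, A) = √(A + s)
f(m) = -139
c(T, F) = -2*T/3 (c(T, F) = (2*T)/(-3) = (2*T)*(-⅓) = -2*T/3)
t(H) = -18 + 12*H (t(H) = -2*H/3*(-18) - 18 = 12*H - 18 = -18 + 12*H)
f(424) - t(1857) = -139 - (-18 + 12*1857) = -139 - (-18 + 22284) = -139 - 1*22266 = -139 - 22266 = -22405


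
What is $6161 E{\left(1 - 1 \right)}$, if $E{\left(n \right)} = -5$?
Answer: $-30805$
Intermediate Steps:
$6161 E{\left(1 - 1 \right)} = 6161 \left(-5\right) = -30805$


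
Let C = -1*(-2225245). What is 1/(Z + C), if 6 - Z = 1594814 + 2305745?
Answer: -1/1675308 ≈ -5.9691e-7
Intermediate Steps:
C = 2225245
Z = -3900553 (Z = 6 - (1594814 + 2305745) = 6 - 1*3900559 = 6 - 3900559 = -3900553)
1/(Z + C) = 1/(-3900553 + 2225245) = 1/(-1675308) = -1/1675308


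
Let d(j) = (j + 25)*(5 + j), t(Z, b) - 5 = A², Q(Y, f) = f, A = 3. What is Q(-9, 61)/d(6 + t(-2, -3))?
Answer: 61/1125 ≈ 0.054222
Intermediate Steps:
t(Z, b) = 14 (t(Z, b) = 5 + 3² = 5 + 9 = 14)
d(j) = (5 + j)*(25 + j) (d(j) = (25 + j)*(5 + j) = (5 + j)*(25 + j))
Q(-9, 61)/d(6 + t(-2, -3)) = 61/(125 + (6 + 14)² + 30*(6 + 14)) = 61/(125 + 20² + 30*20) = 61/(125 + 400 + 600) = 61/1125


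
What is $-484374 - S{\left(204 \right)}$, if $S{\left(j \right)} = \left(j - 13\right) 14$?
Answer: $-487048$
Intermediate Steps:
$S{\left(j \right)} = -182 + 14 j$ ($S{\left(j \right)} = \left(-13 + j\right) 14 = -182 + 14 j$)
$-484374 - S{\left(204 \right)} = -484374 - \left(-182 + 14 \cdot 204\right) = -484374 - \left(-182 + 2856\right) = -484374 - 2674 = -487048$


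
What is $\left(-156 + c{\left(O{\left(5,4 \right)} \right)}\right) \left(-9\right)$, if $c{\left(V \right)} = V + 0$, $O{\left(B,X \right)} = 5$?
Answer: $1359$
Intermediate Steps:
$c{\left(V \right)} = V$
$\left(-156 + c{\left(O{\left(5,4 \right)} \right)}\right) \left(-9\right) = \left(-156 + 5\right) \left(-9\right) = \left(-151\right) \left(-9\right) = 1359$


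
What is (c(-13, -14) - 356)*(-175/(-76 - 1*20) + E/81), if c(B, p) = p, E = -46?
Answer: -601805/1296 ≈ -464.36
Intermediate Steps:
(c(-13, -14) - 356)*(-175/(-76 - 1*20) + E/81) = (-14 - 356)*(-175/(-76 - 1*20) - 46/81) = -370*(-175/(-76 - 20) - 46*1/81) = -370*(-175/(-96) - 46/81) = -370*(-175*(-1/96) - 46/81) = -370*(175/96 - 46/81) = -370*3253/2592 = -601805/1296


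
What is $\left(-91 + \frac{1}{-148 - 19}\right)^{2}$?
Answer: $\frac{230979204}{27889} \approx 8282.1$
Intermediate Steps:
$\left(-91 + \frac{1}{-148 - 19}\right)^{2} = \left(-91 + \frac{1}{-167}\right)^{2} = \left(-91 - \frac{1}{167}\right)^{2} = \left(- \frac{15198}{167}\right)^{2} = \frac{230979204}{27889}$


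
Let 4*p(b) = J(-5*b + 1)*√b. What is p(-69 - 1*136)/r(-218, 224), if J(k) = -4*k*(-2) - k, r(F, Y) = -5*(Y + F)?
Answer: -1197*I*√205/20 ≈ -856.92*I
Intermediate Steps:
r(F, Y) = -5*F - 5*Y (r(F, Y) = -5*(F + Y) = -5*F - 5*Y)
J(k) = 7*k (J(k) = 8*k - k = 7*k)
p(b) = √b*(7 - 35*b)/4 (p(b) = ((7*(-5*b + 1))*√b)/4 = ((7*(1 - 5*b))*√b)/4 = ((7 - 35*b)*√b)/4 = (√b*(7 - 35*b))/4 = √b*(7 - 35*b)/4)
p(-69 - 1*136)/r(-218, 224) = (7*√(-69 - 1*136)*(1 - 5*(-69 - 1*136))/4)/(-5*(-218) - 5*224) = (7*√(-69 - 136)*(1 - 5*(-69 - 136))/4)/(1090 - 1120) = (7*√(-205)*(1 - 5*(-205))/4)/(-30) = (7*(I*√205)*(1 + 1025)/4)*(-1/30) = ((7/4)*(I*√205)*1026)*(-1/30) = (3591*I*√205/2)*(-1/30) = -1197*I*√205/20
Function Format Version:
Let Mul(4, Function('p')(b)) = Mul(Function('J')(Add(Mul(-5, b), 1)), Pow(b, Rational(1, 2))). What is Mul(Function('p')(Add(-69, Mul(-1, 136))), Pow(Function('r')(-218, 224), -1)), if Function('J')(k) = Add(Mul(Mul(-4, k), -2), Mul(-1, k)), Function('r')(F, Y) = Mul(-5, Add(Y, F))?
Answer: Mul(Rational(-1197, 20), I, Pow(205, Rational(1, 2))) ≈ Mul(-856.92, I)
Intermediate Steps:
Function('r')(F, Y) = Add(Mul(-5, F), Mul(-5, Y)) (Function('r')(F, Y) = Mul(-5, Add(F, Y)) = Add(Mul(-5, F), Mul(-5, Y)))
Function('J')(k) = Mul(7, k) (Function('J')(k) = Add(Mul(8, k), Mul(-1, k)) = Mul(7, k))
Function('p')(b) = Mul(Rational(1, 4), Pow(b, Rational(1, 2)), Add(7, Mul(-35, b))) (Function('p')(b) = Mul(Rational(1, 4), Mul(Mul(7, Add(Mul(-5, b), 1)), Pow(b, Rational(1, 2)))) = Mul(Rational(1, 4), Mul(Mul(7, Add(1, Mul(-5, b))), Pow(b, Rational(1, 2)))) = Mul(Rational(1, 4), Mul(Add(7, Mul(-35, b)), Pow(b, Rational(1, 2)))) = Mul(Rational(1, 4), Mul(Pow(b, Rational(1, 2)), Add(7, Mul(-35, b)))) = Mul(Rational(1, 4), Pow(b, Rational(1, 2)), Add(7, Mul(-35, b))))
Mul(Function('p')(Add(-69, Mul(-1, 136))), Pow(Function('r')(-218, 224), -1)) = Mul(Mul(Rational(7, 4), Pow(Add(-69, Mul(-1, 136)), Rational(1, 2)), Add(1, Mul(-5, Add(-69, Mul(-1, 136))))), Pow(Add(Mul(-5, -218), Mul(-5, 224)), -1)) = Mul(Mul(Rational(7, 4), Pow(Add(-69, -136), Rational(1, 2)), Add(1, Mul(-5, Add(-69, -136)))), Pow(Add(1090, -1120), -1)) = Mul(Mul(Rational(7, 4), Pow(-205, Rational(1, 2)), Add(1, Mul(-5, -205))), Pow(-30, -1)) = Mul(Mul(Rational(7, 4), Mul(I, Pow(205, Rational(1, 2))), Add(1, 1025)), Rational(-1, 30)) = Mul(Mul(Rational(7, 4), Mul(I, Pow(205, Rational(1, 2))), 1026), Rational(-1, 30)) = Mul(Mul(Rational(3591, 2), I, Pow(205, Rational(1, 2))), Rational(-1, 30)) = Mul(Rational(-1197, 20), I, Pow(205, Rational(1, 2)))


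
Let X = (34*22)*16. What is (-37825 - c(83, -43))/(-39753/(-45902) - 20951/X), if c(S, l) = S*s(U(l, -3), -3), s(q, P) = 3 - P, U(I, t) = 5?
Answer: 10526468438464/242964449 ≈ 43325.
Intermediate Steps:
X = 11968 (X = 748*16 = 11968)
c(S, l) = 6*S (c(S, l) = S*(3 - 1*(-3)) = S*(3 + 3) = S*6 = 6*S)
(-37825 - c(83, -43))/(-39753/(-45902) - 20951/X) = (-37825 - 6*83)/(-39753/(-45902) - 20951/11968) = (-37825 - 1*498)/(-39753*(-1/45902) - 20951*1/11968) = (-37825 - 498)/(39753/45902 - 20951/11968) = -38323/(-242964449/274677568) = -38323*(-274677568/242964449) = 10526468438464/242964449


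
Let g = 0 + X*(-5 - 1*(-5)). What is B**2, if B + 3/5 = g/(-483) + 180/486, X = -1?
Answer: 961/18225 ≈ 0.052730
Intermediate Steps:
g = 0 (g = 0 - (-5 - 1*(-5)) = 0 - (-5 + 5) = 0 - 1*0 = 0 + 0 = 0)
B = -31/135 (B = -3/5 + (0/(-483) + 180/486) = -3/5 + (0*(-1/483) + 180*(1/486)) = -3/5 + (0 + 10/27) = -3/5 + 10/27 = -31/135 ≈ -0.22963)
B**2 = (-31/135)**2 = 961/18225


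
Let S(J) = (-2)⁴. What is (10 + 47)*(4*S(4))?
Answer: 3648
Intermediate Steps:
S(J) = 16
(10 + 47)*(4*S(4)) = (10 + 47)*(4*16) = 57*64 = 3648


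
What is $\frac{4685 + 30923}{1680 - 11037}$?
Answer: $- \frac{35608}{9357} \approx -3.8055$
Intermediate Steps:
$\frac{4685 + 30923}{1680 - 11037} = \frac{35608}{-9357} = 35608 \left(- \frac{1}{9357}\right) = - \frac{35608}{9357}$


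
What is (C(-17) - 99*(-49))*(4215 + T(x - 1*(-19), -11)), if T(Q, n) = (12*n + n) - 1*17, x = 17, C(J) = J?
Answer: 19601870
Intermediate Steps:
T(Q, n) = -17 + 13*n (T(Q, n) = 13*n - 17 = -17 + 13*n)
(C(-17) - 99*(-49))*(4215 + T(x - 1*(-19), -11)) = (-17 - 99*(-49))*(4215 + (-17 + 13*(-11))) = (-17 + 4851)*(4215 + (-17 - 143)) = 4834*(4215 - 160) = 4834*4055 = 19601870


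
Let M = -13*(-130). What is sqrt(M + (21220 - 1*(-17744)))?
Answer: sqrt(40654) ≈ 201.63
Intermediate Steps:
M = 1690
sqrt(M + (21220 - 1*(-17744))) = sqrt(1690 + (21220 - 1*(-17744))) = sqrt(1690 + (21220 + 17744)) = sqrt(1690 + 38964) = sqrt(40654)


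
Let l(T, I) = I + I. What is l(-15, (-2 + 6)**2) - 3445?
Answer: -3413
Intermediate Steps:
l(T, I) = 2*I
l(-15, (-2 + 6)**2) - 3445 = 2*(-2 + 6)**2 - 3445 = 2*4**2 - 3445 = 2*16 - 3445 = 32 - 3445 = -3413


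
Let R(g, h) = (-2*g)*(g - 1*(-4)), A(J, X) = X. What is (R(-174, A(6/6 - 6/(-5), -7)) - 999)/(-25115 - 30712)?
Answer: 20053/18609 ≈ 1.0776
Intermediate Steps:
R(g, h) = -2*g*(4 + g) (R(g, h) = (-2*g)*(g + 4) = (-2*g)*(4 + g) = -2*g*(4 + g))
(R(-174, A(6/6 - 6/(-5), -7)) - 999)/(-25115 - 30712) = (-2*(-174)*(4 - 174) - 999)/(-25115 - 30712) = (-2*(-174)*(-170) - 999)/(-55827) = (-59160 - 999)*(-1/55827) = -60159*(-1/55827) = 20053/18609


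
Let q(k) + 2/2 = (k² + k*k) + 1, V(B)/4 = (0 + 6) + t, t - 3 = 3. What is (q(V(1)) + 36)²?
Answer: 21566736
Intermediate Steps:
t = 6 (t = 3 + 3 = 6)
V(B) = 48 (V(B) = 4*((0 + 6) + 6) = 4*(6 + 6) = 4*12 = 48)
q(k) = 2*k² (q(k) = -1 + ((k² + k*k) + 1) = -1 + ((k² + k²) + 1) = -1 + (2*k² + 1) = -1 + (1 + 2*k²) = 2*k²)
(q(V(1)) + 36)² = (2*48² + 36)² = (2*2304 + 36)² = (4608 + 36)² = 4644² = 21566736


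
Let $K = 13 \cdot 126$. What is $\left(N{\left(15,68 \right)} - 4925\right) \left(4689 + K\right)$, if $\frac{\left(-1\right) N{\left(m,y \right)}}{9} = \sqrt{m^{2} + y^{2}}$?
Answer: $-31160475 - 56943 \sqrt{4849} \approx -3.5126 \cdot 10^{7}$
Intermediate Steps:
$N{\left(m,y \right)} = - 9 \sqrt{m^{2} + y^{2}}$
$K = 1638$
$\left(N{\left(15,68 \right)} - 4925\right) \left(4689 + K\right) = \left(- 9 \sqrt{15^{2} + 68^{2}} - 4925\right) \left(4689 + 1638\right) = \left(- 9 \sqrt{225 + 4624} - 4925\right) 6327 = \left(- 9 \sqrt{4849} - 4925\right) 6327 = \left(-4925 - 9 \sqrt{4849}\right) 6327 = -31160475 - 56943 \sqrt{4849}$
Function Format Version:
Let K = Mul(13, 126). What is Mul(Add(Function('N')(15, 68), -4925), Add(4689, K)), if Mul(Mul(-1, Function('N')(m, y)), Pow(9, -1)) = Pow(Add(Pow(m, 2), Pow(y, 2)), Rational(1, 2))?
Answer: Add(-31160475, Mul(-56943, Pow(4849, Rational(1, 2)))) ≈ -3.5126e+7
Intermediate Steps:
Function('N')(m, y) = Mul(-9, Pow(Add(Pow(m, 2), Pow(y, 2)), Rational(1, 2)))
K = 1638
Mul(Add(Function('N')(15, 68), -4925), Add(4689, K)) = Mul(Add(Mul(-9, Pow(Add(Pow(15, 2), Pow(68, 2)), Rational(1, 2))), -4925), Add(4689, 1638)) = Mul(Add(Mul(-9, Pow(Add(225, 4624), Rational(1, 2))), -4925), 6327) = Mul(Add(Mul(-9, Pow(4849, Rational(1, 2))), -4925), 6327) = Mul(Add(-4925, Mul(-9, Pow(4849, Rational(1, 2)))), 6327) = Add(-31160475, Mul(-56943, Pow(4849, Rational(1, 2))))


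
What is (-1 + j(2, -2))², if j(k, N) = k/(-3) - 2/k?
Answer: 64/9 ≈ 7.1111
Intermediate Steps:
j(k, N) = -2/k - k/3 (j(k, N) = k*(-⅓) - 2/k = -k/3 - 2/k = -2/k - k/3)
(-1 + j(2, -2))² = (-1 + (-2/2 - ⅓*2))² = (-1 + (-2*½ - ⅔))² = (-1 + (-1 - ⅔))² = (-1 - 5/3)² = (-8/3)² = 64/9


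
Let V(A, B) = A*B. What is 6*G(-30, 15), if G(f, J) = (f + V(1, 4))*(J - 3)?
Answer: -1872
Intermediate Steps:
G(f, J) = (-3 + J)*(4 + f) (G(f, J) = (f + 1*4)*(J - 3) = (f + 4)*(-3 + J) = (4 + f)*(-3 + J) = (-3 + J)*(4 + f))
6*G(-30, 15) = 6*(-12 - 3*(-30) + 4*15 + 15*(-30)) = 6*(-12 + 90 + 60 - 450) = 6*(-312) = -1872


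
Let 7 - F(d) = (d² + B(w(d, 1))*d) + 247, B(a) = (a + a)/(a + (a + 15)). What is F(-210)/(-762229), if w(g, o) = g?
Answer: 397100/6860061 ≈ 0.057886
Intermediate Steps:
B(a) = 2*a/(15 + 2*a) (B(a) = (2*a)/(a + (15 + a)) = (2*a)/(15 + 2*a) = 2*a/(15 + 2*a))
F(d) = -240 - d² - 2*d²/(15 + 2*d) (F(d) = 7 - ((d² + (2*d/(15 + 2*d))*d) + 247) = 7 - ((d² + 2*d²/(15 + 2*d)) + 247) = 7 - (247 + d² + 2*d²/(15 + 2*d)) = 7 + (-247 - d² - 2*d²/(15 + 2*d)) = -240 - d² - 2*d²/(15 + 2*d))
F(-210)/(-762229) = ((-2*(-210)² + (-240 - 1*(-210)²)*(15 + 2*(-210)))/(15 + 2*(-210)))/(-762229) = ((-2*44100 + (-240 - 1*44100)*(15 - 420))/(15 - 420))*(-1/762229) = ((-88200 + (-240 - 44100)*(-405))/(-405))*(-1/762229) = -(-88200 - 44340*(-405))/405*(-1/762229) = -(-88200 + 17957700)/405*(-1/762229) = -1/405*17869500*(-1/762229) = -397100/9*(-1/762229) = 397100/6860061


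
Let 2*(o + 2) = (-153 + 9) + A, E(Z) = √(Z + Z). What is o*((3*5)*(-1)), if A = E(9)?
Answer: 1110 - 45*√2/2 ≈ 1078.2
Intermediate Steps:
E(Z) = √2*√Z (E(Z) = √(2*Z) = √2*√Z)
A = 3*√2 (A = √2*√9 = √2*3 = 3*√2 ≈ 4.2426)
o = -74 + 3*√2/2 (o = -2 + ((-153 + 9) + 3*√2)/2 = -2 + (-144 + 3*√2)/2 = -2 + (-72 + 3*√2/2) = -74 + 3*√2/2 ≈ -71.879)
o*((3*5)*(-1)) = (-74 + 3*√2/2)*((3*5)*(-1)) = (-74 + 3*√2/2)*(15*(-1)) = (-74 + 3*√2/2)*(-15) = 1110 - 45*√2/2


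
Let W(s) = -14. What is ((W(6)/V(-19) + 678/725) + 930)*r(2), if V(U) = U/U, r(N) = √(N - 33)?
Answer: 664778*I*√31/725 ≈ 5105.3*I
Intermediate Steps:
r(N) = √(-33 + N)
V(U) = 1
((W(6)/V(-19) + 678/725) + 930)*r(2) = ((-14/1 + 678/725) + 930)*√(-33 + 2) = ((-14*1 + 678*(1/725)) + 930)*√(-31) = ((-14 + 678/725) + 930)*(I*√31) = (-9472/725 + 930)*(I*√31) = 664778*(I*√31)/725 = 664778*I*√31/725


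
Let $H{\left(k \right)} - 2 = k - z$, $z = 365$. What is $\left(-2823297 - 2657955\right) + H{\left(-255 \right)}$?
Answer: $-5481870$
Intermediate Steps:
$H{\left(k \right)} = -363 + k$ ($H{\left(k \right)} = 2 + \left(k - 365\right) = 2 + \left(-365 + k\right) = -363 + k$)
$\left(-2823297 - 2657955\right) + H{\left(-255 \right)} = \left(-2823297 - 2657955\right) - 618 = -5481252 - 618 = -5481870$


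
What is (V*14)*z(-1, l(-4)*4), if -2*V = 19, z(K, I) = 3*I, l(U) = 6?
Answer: -9576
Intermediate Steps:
V = -19/2 (V = -½*19 = -19/2 ≈ -9.5000)
(V*14)*z(-1, l(-4)*4) = (-19/2*14)*(3*(6*4)) = -399*24 = -133*72 = -9576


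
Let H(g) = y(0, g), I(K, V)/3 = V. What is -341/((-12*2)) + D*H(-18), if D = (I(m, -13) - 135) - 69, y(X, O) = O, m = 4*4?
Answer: 105317/24 ≈ 4388.2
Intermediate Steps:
m = 16
I(K, V) = 3*V
H(g) = g
D = -243 (D = (3*(-13) - 135) - 69 = (-39 - 135) - 69 = -174 - 69 = -243)
-341/((-12*2)) + D*H(-18) = -341/((-12*2)) - 243*(-18) = -341/(-24) + 4374 = -341*(-1/24) + 4374 = 341/24 + 4374 = 105317/24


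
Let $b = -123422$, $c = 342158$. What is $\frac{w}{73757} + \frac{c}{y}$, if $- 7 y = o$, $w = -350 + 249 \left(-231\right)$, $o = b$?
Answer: $\frac{84756762762}{4551618227} \approx 18.621$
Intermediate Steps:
$o = -123422$
$w = -57869$ ($w = -350 - 57519 = -57869$)
$y = \frac{123422}{7}$ ($y = \left(- \frac{1}{7}\right) \left(-123422\right) = \frac{123422}{7} \approx 17632.0$)
$\frac{w}{73757} + \frac{c}{y} = - \frac{57869}{73757} + \frac{342158}{\frac{123422}{7}} = \left(-57869\right) \frac{1}{73757} + 342158 \cdot \frac{7}{123422} = - \frac{57869}{73757} + \frac{1197553}{61711} = \frac{84756762762}{4551618227}$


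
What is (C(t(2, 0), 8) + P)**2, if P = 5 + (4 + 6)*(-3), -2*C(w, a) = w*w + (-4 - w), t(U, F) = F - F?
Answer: 529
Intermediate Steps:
t(U, F) = 0
C(w, a) = 2 + w/2 - w**2/2 (C(w, a) = -(w*w + (-4 - w))/2 = -(w**2 + (-4 - w))/2 = -(-4 + w**2 - w)/2 = 2 + w/2 - w**2/2)
P = -25 (P = 5 + 10*(-3) = 5 - 30 = -25)
(C(t(2, 0), 8) + P)**2 = ((2 + (1/2)*0 - 1/2*0**2) - 25)**2 = ((2 + 0 - 1/2*0) - 25)**2 = ((2 + 0 + 0) - 25)**2 = (2 - 25)**2 = (-23)**2 = 529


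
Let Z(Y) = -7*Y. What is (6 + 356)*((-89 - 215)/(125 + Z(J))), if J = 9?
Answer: -55024/31 ≈ -1775.0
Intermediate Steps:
(6 + 356)*((-89 - 215)/(125 + Z(J))) = (6 + 356)*((-89 - 215)/(125 - 7*9)) = 362*(-304/(125 - 63)) = 362*(-304/62) = 362*(-304*1/62) = 362*(-152/31) = -55024/31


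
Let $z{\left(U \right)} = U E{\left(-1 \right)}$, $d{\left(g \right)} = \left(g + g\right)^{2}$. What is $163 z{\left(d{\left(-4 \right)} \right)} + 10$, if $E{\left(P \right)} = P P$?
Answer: $10442$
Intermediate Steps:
$E{\left(P \right)} = P^{2}$
$d{\left(g \right)} = 4 g^{2}$ ($d{\left(g \right)} = \left(2 g\right)^{2} = 4 g^{2}$)
$z{\left(U \right)} = U$ ($z{\left(U \right)} = U \left(-1\right)^{2} = U 1 = U$)
$163 z{\left(d{\left(-4 \right)} \right)} + 10 = 163 \cdot 4 \left(-4\right)^{2} + 10 = 163 \cdot 4 \cdot 16 + 10 = 163 \cdot 64 + 10 = 10432 + 10 = 10442$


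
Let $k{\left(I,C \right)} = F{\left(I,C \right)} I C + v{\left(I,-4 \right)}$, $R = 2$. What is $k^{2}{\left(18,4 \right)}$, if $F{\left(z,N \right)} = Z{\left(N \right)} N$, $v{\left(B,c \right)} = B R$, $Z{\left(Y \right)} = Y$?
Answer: $1411344$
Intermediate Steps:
$v{\left(B,c \right)} = 2 B$ ($v{\left(B,c \right)} = B 2 = 2 B$)
$F{\left(z,N \right)} = N^{2}$ ($F{\left(z,N \right)} = N N = N^{2}$)
$k{\left(I,C \right)} = 2 I + I C^{3}$ ($k{\left(I,C \right)} = C^{2} I C + 2 I = I C^{2} C + 2 I = I C^{3} + 2 I = 2 I + I C^{3}$)
$k^{2}{\left(18,4 \right)} = \left(18 \left(2 + 4^{3}\right)\right)^{2} = \left(18 \left(2 + 64\right)\right)^{2} = \left(18 \cdot 66\right)^{2} = 1188^{2} = 1411344$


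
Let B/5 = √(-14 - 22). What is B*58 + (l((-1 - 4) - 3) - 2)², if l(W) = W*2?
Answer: 324 + 1740*I ≈ 324.0 + 1740.0*I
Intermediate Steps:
l(W) = 2*W
B = 30*I (B = 5*√(-14 - 22) = 5*√(-36) = 5*(6*I) = 30*I ≈ 30.0*I)
B*58 + (l((-1 - 4) - 3) - 2)² = (30*I)*58 + (2*((-1 - 4) - 3) - 2)² = 1740*I + (2*(-5 - 3) - 2)² = 1740*I + (2*(-8) - 2)² = 1740*I + (-16 - 2)² = 1740*I + (-18)² = 1740*I + 324 = 324 + 1740*I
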